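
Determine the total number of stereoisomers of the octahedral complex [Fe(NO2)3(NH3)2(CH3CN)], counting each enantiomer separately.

3

The six octahedral sites form three mutually perpendicular trans pairs.
The distinct arrangements are (3 in all): NO2 mer, NH3 cis; NO2 mer, NH3 trans; NO2 fac, NH3 cis.
Each arrangement has an internal mirror plane or centre of symmetry, so none is chiral.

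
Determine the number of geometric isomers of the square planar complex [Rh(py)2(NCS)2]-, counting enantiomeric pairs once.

Working through the distinct placements yields 2 geometric isomers: py cis; py trans.

2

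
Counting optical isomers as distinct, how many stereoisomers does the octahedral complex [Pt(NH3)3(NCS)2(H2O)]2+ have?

3

In an octahedral complex each vertex has one trans partner and four cis neighbours.
There are 3 geometric isomers: NH3 mer, NCS cis; NH3 mer, NCS trans; NH3 fac, NCS cis.
Each arrangement has an internal mirror plane or centre of symmetry, so none is chiral.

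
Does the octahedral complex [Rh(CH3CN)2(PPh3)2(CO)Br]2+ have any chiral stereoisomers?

yes

An octahedron has six vertices in three trans pairs; every non-trans pair is cis.
There are 6 geometric isomers: CH3CN cis, PPh3 trans; CH3CN cis, PPh3 cis (3 arrangements, 2 chiral); CH3CN trans, PPh3 trans; CH3CN trans, PPh3 cis.
Of these, 2 lack any improper symmetry element and so occur as enantiomeric pairs, giving 6 + 2 = 8 stereoisomers in total.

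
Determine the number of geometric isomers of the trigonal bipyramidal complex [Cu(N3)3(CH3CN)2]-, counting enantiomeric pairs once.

A trigonal bipyramid has two axial and three equatorial sites, which are chemically inequivalent.
There are 3 geometric isomers: CH3CN both axial; CH3CN one axial, one equatorial; CH3CN both equatorial.

3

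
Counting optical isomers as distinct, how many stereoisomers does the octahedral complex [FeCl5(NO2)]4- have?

1

Only one geometric arrangement is possible.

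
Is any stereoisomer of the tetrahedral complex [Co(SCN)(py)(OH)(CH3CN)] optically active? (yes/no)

yes

In a tetrahedral complex all four positions are equivalent and every pair of ligands is adjacent — there is no cis/trans distinction.
Only one geometric arrangement is possible; it has no improper symmetry element, so it exists as a pair of enantiomers (2 stereoisomers).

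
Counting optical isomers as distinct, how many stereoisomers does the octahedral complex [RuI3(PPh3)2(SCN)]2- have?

3

An octahedron has six vertices in three trans pairs; every non-trans pair is cis.
Working through the distinct placements yields 3 geometric isomers: I mer, PPh3 cis; I mer, PPh3 trans; I fac, PPh3 cis.
Each arrangement has an internal mirror plane or centre of symmetry, so none is chiral.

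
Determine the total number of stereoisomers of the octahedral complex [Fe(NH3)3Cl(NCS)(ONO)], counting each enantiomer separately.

In an octahedral complex each vertex has one trans partner and four cis neighbours.
There are 4 geometric isomers: NH3 mer (3 arrangements); NH3 fac (chiral).
One of these lacks any improper symmetry element and so occurs as an enantiomeric pair, giving 4 + 1 = 5 stereoisomers in total.

5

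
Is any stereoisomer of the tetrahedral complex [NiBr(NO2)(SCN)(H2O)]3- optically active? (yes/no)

All four vertices of a tetrahedron are equivalent and mutually adjacent, so cis/trans isomerism cannot arise.
Only one geometric arrangement is possible; it has no improper symmetry element, so it exists as a pair of enantiomers (2 stereoisomers).

yes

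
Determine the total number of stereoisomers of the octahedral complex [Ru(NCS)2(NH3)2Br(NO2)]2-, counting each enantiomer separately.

8

In an octahedral complex each vertex has one trans partner and four cis neighbours.
Working through the distinct placements yields 6 geometric isomers: NCS cis, NH3 cis (3 arrangements, 2 chiral); NCS cis, NH3 trans; NCS trans, NH3 cis; NCS trans, NH3 trans.
Of these, 2 lack any improper symmetry element and so occur as enantiomeric pairs, giving 6 + 2 = 8 stereoisomers in total.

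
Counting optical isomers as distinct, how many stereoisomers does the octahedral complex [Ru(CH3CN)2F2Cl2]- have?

In an octahedral complex each vertex has one trans partner and four cis neighbours.
There are 5 geometric isomers: CH3CN trans, F trans, Cl trans; CH3CN trans, F cis, Cl cis; CH3CN cis, F trans, Cl cis; CH3CN cis, F cis, Cl cis (chiral); CH3CN cis, F cis, Cl trans.
One of these lacks any improper symmetry element and so occurs as an enantiomeric pair, giving 5 + 1 = 6 stereoisomers in total.

6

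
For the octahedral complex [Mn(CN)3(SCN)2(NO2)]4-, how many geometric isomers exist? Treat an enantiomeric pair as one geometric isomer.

3

The six octahedral sites form three mutually perpendicular trans pairs.
Working through the distinct placements yields 3 geometric isomers: CN mer, SCN trans; CN mer, SCN cis; CN fac, SCN cis.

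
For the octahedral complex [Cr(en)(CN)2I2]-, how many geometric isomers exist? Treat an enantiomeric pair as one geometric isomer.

An octahedron has six vertices in three trans pairs; every non-trans pair is cis.
Each en is bidentate and must span two cis positions.
Systematic placement gives 3 geometric isomers: CN trans, I cis; CN cis, I cis (chiral); CN cis, I trans.

3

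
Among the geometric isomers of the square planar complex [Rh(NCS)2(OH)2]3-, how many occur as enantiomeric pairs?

In a square planar complex each vertex has one trans partner and two cis neighbours.
Working through the distinct placements yields 2 geometric isomers: NCS cis; NCS trans.
Each arrangement has an internal mirror plane or centre of symmetry, so none is chiral.

0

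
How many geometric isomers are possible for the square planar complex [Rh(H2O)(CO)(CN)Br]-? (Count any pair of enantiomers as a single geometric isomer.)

3

In a square planar complex each vertex has one trans partner and two cis neighbours.
The distinct arrangements are (3 in all): (Br/CO trans, CN/H2O trans); (Br/H2O trans, CN/CO trans); (Br/CN trans, CO/H2O trans).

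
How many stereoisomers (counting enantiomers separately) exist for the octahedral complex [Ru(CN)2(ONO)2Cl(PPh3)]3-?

8

An octahedron has six vertices in three trans pairs; every non-trans pair is cis.
The distinct arrangements are (6 in all): CN trans, ONO cis; CN trans, ONO trans; CN cis, ONO cis (3 arrangements, 2 chiral); CN cis, ONO trans.
Of these, 2 lack any improper symmetry element and so occur as enantiomeric pairs, giving 6 + 2 = 8 stereoisomers in total.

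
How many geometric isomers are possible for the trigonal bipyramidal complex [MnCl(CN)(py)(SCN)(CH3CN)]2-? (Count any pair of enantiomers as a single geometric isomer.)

Exhaustive case analysis gives 10 geometric isomers.

10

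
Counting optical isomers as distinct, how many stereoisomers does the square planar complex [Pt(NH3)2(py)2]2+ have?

2

Systematic placement gives 2 geometric isomers: NH3 cis; NH3 trans.
Each arrangement has an internal mirror plane or centre of symmetry, so none is chiral.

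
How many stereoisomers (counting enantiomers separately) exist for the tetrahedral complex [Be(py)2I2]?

In a tetrahedral complex all four positions are equivalent and every pair of ligands is adjacent — there is no cis/trans distinction.
Only one geometric arrangement is possible.

1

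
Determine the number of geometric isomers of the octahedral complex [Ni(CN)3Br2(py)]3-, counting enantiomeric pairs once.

In an octahedral complex each vertex has one trans partner and four cis neighbours.
Working through the distinct placements yields 3 geometric isomers: CN mer, Br trans; CN fac, Br cis; CN mer, Br cis.

3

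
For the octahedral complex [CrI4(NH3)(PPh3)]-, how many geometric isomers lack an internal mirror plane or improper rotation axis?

The six octahedral sites form three mutually perpendicular trans pairs.
There are 2 geometric isomers: NH3 and PPh3 mutually trans; NH3 and PPh3 mutually cis.
Each arrangement has an internal mirror plane or centre of symmetry, so none is chiral.

0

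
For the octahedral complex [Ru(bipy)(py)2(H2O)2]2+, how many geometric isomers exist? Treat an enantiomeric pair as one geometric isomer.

3

The six octahedral sites form three mutually perpendicular trans pairs.
Each bipy is bidentate and must span two cis positions.
The distinct arrangements are (3 in all): py cis, H2O trans; py trans, H2O cis; py cis, H2O cis (chiral).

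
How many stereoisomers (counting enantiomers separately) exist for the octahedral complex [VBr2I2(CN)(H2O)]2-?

8

There are 6 geometric isomers: Br trans, I trans; Br trans, I cis; Br cis, I trans; Br cis, I cis (3 arrangements, 2 chiral).
Of these, 2 lack any improper symmetry element and so occur as enantiomeric pairs, giving 6 + 2 = 8 stereoisomers in total.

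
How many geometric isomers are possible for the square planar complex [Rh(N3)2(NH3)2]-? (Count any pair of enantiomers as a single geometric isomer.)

2

In a square planar complex each vertex has one trans partner and two cis neighbours.
Working through the distinct placements yields 2 geometric isomers: N3 cis; N3 trans.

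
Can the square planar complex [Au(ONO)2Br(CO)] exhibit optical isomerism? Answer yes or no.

no

In a square planar complex each vertex has one trans partner and two cis neighbours.
The distinct arrangements are (2 in all): ONO cis; ONO trans.
Each arrangement has an internal mirror plane or centre of symmetry, so none is chiral.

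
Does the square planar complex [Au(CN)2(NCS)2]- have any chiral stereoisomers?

A square has two trans pairs of vertices; adjacent vertices are cis.
There are 2 geometric isomers: CN cis; CN trans.
Each arrangement has an internal mirror plane or centre of symmetry, so none is chiral.

no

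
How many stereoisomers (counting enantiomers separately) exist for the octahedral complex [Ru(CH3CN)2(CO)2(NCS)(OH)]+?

In an octahedral complex each vertex has one trans partner and four cis neighbours.
Working through the distinct placements yields 6 geometric isomers: CH3CN trans, CO trans; CH3CN trans, CO cis; CH3CN cis, CO cis (3 arrangements, 2 chiral); CH3CN cis, CO trans.
Of these, 2 lack any improper symmetry element and so occur as enantiomeric pairs, giving 6 + 2 = 8 stereoisomers in total.

8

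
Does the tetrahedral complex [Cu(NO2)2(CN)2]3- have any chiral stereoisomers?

In a tetrahedral complex all four positions are equivalent and every pair of ligands is adjacent — there is no cis/trans distinction.
Only one geometric arrangement is possible.

no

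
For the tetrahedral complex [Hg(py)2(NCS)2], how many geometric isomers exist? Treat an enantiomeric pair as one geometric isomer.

1

In a tetrahedral complex all four positions are equivalent and every pair of ligands is adjacent — there is no cis/trans distinction.
Only one geometric arrangement is possible.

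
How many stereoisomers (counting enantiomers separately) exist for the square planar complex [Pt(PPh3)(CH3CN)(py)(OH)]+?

A square has two trans pairs of vertices; adjacent vertices are cis.
The distinct arrangements are (3 in all): (CH3CN/PPh3 trans, OH/py trans); (CH3CN/py trans, OH/PPh3 trans); (CH3CN/OH trans, PPh3/py trans).
Each arrangement has an internal mirror plane or centre of symmetry, so none is chiral.

3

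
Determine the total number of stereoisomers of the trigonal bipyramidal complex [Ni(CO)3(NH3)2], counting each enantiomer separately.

In a trigonal bipyramid the two axial positions differ from the three equatorial ones.
The distinct arrangements are (3 in all): NH3 both equatorial; NH3 one axial, one equatorial; NH3 both axial.
Each arrangement has an internal mirror plane or centre of symmetry, so none is chiral.

3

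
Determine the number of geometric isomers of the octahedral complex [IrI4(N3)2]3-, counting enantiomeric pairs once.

An octahedron has six vertices in three trans pairs; every non-trans pair is cis.
There are 2 geometric isomers: N3 trans; N3 cis.

2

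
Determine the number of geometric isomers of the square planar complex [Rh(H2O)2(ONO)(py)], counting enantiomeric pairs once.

2

Systematic placement gives 2 geometric isomers: H2O cis; H2O trans.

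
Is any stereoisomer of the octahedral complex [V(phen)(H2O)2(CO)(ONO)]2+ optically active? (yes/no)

An octahedron has six vertices in three trans pairs; every non-trans pair is cis.
Each phen is bidentate and must span two cis positions.
Working through the distinct placements yields 4 geometric isomers: H2O cis (3 arrangements, 2 chiral); H2O trans.
Of these, 2 lack any improper symmetry element and so occur as enantiomeric pairs, giving 4 + 2 = 6 stereoisomers in total.

yes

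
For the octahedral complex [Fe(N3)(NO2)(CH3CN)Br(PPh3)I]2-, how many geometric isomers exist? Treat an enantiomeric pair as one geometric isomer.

An octahedron has six vertices in three trans pairs; every non-trans pair is cis.
Exhaustive case analysis gives 15 geometric isomers.

15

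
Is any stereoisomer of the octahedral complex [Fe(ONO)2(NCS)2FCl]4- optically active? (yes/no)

An octahedron has six vertices in three trans pairs; every non-trans pair is cis.
Working through the distinct placements yields 6 geometric isomers: ONO trans, NCS trans; ONO cis, NCS cis (3 arrangements, 2 chiral); ONO trans, NCS cis; ONO cis, NCS trans.
Of these, 2 lack any improper symmetry element and so occur as enantiomeric pairs, giving 6 + 2 = 8 stereoisomers in total.

yes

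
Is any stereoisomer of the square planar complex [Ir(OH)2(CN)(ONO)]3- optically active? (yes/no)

In a square planar complex each vertex has one trans partner and two cis neighbours.
Systematic placement gives 2 geometric isomers: OH cis; OH trans.
Each arrangement has an internal mirror plane or centre of symmetry, so none is chiral.

no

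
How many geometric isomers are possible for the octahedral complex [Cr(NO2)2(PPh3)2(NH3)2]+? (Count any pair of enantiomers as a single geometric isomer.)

An octahedron has six vertices in three trans pairs; every non-trans pair is cis.
There are 5 geometric isomers: NO2 trans, PPh3 trans, NH3 trans; NO2 cis, PPh3 cis, NH3 trans; NO2 cis, PPh3 trans, NH3 cis; NO2 cis, PPh3 cis, NH3 cis (chiral); NO2 trans, PPh3 cis, NH3 cis.

5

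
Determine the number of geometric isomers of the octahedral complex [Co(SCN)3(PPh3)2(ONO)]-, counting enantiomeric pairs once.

3

In an octahedral complex each vertex has one trans partner and four cis neighbours.
Systematic placement gives 3 geometric isomers: SCN mer, PPh3 cis; SCN mer, PPh3 trans; SCN fac, PPh3 cis.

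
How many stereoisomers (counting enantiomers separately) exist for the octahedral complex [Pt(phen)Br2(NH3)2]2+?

In an octahedral complex each vertex has one trans partner and four cis neighbours.
Each phen is bidentate and must span two cis positions.
The distinct arrangements are (3 in all): Br trans, NH3 cis; Br cis, NH3 cis (chiral); Br cis, NH3 trans.
One of these lacks any improper symmetry element and so occurs as an enantiomeric pair, giving 3 + 1 = 4 stereoisomers in total.

4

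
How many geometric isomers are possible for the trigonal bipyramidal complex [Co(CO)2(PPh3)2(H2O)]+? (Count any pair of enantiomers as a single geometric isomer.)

5

A trigonal bipyramid has two axial and three equatorial sites, which are chemically inequivalent.
Placing the ligands in turn and identifying arrangements related by rotation or reflection leaves 5 distinct geometric isomers.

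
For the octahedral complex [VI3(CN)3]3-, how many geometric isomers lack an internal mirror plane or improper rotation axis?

An octahedron has six vertices in three trans pairs; every non-trans pair is cis.
The distinct arrangements are (2 in all): I mer; I fac.
Each arrangement has an internal mirror plane or centre of symmetry, so none is chiral.

0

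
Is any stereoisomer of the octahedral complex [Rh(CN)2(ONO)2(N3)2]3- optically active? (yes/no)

Systematic placement gives 5 geometric isomers: CN trans, ONO trans, N3 trans; CN trans, ONO cis, N3 cis; CN cis, ONO trans, N3 cis; CN cis, ONO cis, N3 cis (chiral); CN cis, ONO cis, N3 trans.
One of these lacks any improper symmetry element and so occurs as an enantiomeric pair, giving 5 + 1 = 6 stereoisomers in total.

yes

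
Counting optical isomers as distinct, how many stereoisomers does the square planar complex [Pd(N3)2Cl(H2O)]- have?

2

A square has two trans pairs of vertices; adjacent vertices are cis.
There are 2 geometric isomers: N3 cis; N3 trans.
Each arrangement has an internal mirror plane or centre of symmetry, so none is chiral.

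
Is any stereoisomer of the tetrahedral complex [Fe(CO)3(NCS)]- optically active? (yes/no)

no

All four vertices of a tetrahedron are equivalent and mutually adjacent, so cis/trans isomerism cannot arise.
Only one geometric arrangement is possible.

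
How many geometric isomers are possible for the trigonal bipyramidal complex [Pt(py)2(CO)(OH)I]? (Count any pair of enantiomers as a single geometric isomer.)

7

A trigonal bipyramid has two axial and three equatorial sites, which are chemically inequivalent.
Exhaustive case analysis gives 7 geometric isomers.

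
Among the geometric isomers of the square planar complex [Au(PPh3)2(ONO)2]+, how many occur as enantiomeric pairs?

Working through the distinct placements yields 2 geometric isomers: PPh3 cis; PPh3 trans.
Each arrangement has an internal mirror plane or centre of symmetry, so none is chiral.

0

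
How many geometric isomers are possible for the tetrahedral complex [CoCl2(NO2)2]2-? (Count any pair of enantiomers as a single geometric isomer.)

1

In a tetrahedral complex all four positions are equivalent and every pair of ligands is adjacent — there is no cis/trans distinction.
Only one geometric arrangement is possible.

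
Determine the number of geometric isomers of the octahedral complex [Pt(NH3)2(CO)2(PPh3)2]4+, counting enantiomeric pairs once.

5

The six octahedral sites form three mutually perpendicular trans pairs.
Systematic placement gives 5 geometric isomers: NH3 trans, CO trans, PPh3 trans; NH3 cis, CO trans, PPh3 cis; NH3 cis, CO cis, PPh3 trans; NH3 cis, CO cis, PPh3 cis (chiral); NH3 trans, CO cis, PPh3 cis.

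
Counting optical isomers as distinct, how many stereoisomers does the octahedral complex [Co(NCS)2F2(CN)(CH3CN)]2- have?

In an octahedral complex each vertex has one trans partner and four cis neighbours.
Working through the distinct placements yields 6 geometric isomers: NCS trans, F trans; NCS cis, F cis (3 arrangements, 2 chiral); NCS trans, F cis; NCS cis, F trans.
Of these, 2 lack any improper symmetry element and so occur as enantiomeric pairs, giving 6 + 2 = 8 stereoisomers in total.

8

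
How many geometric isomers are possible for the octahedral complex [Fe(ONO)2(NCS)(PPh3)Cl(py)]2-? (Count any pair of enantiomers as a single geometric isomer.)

Exhaustive case analysis gives 9 geometric isomers.

9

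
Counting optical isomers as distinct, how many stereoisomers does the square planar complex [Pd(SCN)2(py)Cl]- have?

A square has two trans pairs of vertices; adjacent vertices are cis.
The distinct arrangements are (2 in all): SCN cis; SCN trans.
Each arrangement has an internal mirror plane or centre of symmetry, so none is chiral.

2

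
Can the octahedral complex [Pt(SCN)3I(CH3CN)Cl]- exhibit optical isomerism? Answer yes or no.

The six octahedral sites form three mutually perpendicular trans pairs.
Systematic placement gives 4 geometric isomers: SCN mer (3 arrangements); SCN fac (chiral).
One of these lacks any improper symmetry element and so occurs as an enantiomeric pair, giving 4 + 1 = 5 stereoisomers in total.

yes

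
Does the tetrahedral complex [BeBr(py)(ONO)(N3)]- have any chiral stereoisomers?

yes

In a tetrahedral complex all four positions are equivalent and every pair of ligands is adjacent — there is no cis/trans distinction.
Only one geometric arrangement is possible; it has no improper symmetry element, so it exists as a pair of enantiomers (2 stereoisomers).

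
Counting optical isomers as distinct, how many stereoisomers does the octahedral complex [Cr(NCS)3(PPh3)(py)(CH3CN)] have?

5

There are 4 geometric isomers: NCS mer (3 arrangements); NCS fac (chiral).
One of these lacks any improper symmetry element and so occurs as an enantiomeric pair, giving 4 + 1 = 5 stereoisomers in total.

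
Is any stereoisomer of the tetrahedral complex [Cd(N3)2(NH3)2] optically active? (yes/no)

no

All four vertices of a tetrahedron are equivalent and mutually adjacent, so cis/trans isomerism cannot arise.
Only one geometric arrangement is possible.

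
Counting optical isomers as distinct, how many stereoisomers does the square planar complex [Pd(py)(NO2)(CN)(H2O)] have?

Systematic placement gives 3 geometric isomers: (CN/NO2 trans, H2O/py trans); (CN/py trans, H2O/NO2 trans); (CN/H2O trans, NO2/py trans).
Each arrangement has an internal mirror plane or centre of symmetry, so none is chiral.

3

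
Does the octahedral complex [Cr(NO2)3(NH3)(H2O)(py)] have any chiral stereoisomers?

An octahedron has six vertices in three trans pairs; every non-trans pair is cis.
There are 4 geometric isomers: NO2 mer (3 arrangements); NO2 fac (chiral).
One of these lacks any improper symmetry element and so occurs as an enantiomeric pair, giving 4 + 1 = 5 stereoisomers in total.

yes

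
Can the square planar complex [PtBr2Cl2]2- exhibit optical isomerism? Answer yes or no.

no

Working through the distinct placements yields 2 geometric isomers: Br cis; Br trans.
Each arrangement has an internal mirror plane or centre of symmetry, so none is chiral.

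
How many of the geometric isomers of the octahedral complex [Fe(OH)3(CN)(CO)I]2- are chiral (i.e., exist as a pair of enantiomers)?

1

In an octahedral complex each vertex has one trans partner and four cis neighbours.
There are 4 geometric isomers: OH mer (3 arrangements); OH fac (chiral).
One of these lacks any improper symmetry element and so occurs as an enantiomeric pair, giving 4 + 1 = 5 stereoisomers in total.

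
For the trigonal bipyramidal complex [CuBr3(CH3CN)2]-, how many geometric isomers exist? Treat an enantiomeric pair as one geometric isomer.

A trigonal bipyramid has two axial and three equatorial sites, which are chemically inequivalent.
Systematic placement gives 3 geometric isomers: CH3CN both equatorial; CH3CN one axial, one equatorial; CH3CN both axial.

3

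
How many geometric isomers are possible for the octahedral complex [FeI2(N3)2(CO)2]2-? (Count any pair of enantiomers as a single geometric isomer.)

The six octahedral sites form three mutually perpendicular trans pairs.
There are 5 geometric isomers: I trans, N3 trans, CO trans; I cis, N3 cis, CO trans; I cis, N3 trans, CO cis; I cis, N3 cis, CO cis (chiral); I trans, N3 cis, CO cis.

5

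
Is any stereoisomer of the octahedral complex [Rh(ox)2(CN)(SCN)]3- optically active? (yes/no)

Each ox is bidentate and must span two cis positions.
Working through the distinct placements yields 2 geometric isomers: CN and SCN mutually trans; CN and SCN mutually cis (chiral).
One of these lacks any improper symmetry element and so occurs as an enantiomeric pair, giving 2 + 1 = 3 stereoisomers in total.

yes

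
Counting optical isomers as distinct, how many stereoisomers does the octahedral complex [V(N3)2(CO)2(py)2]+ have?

6

Working through the distinct placements yields 5 geometric isomers: N3 trans, CO trans, py trans; N3 cis, CO trans, py cis; N3 cis, CO cis, py trans; N3 cis, CO cis, py cis (chiral); N3 trans, CO cis, py cis.
One of these lacks any improper symmetry element and so occurs as an enantiomeric pair, giving 5 + 1 = 6 stereoisomers in total.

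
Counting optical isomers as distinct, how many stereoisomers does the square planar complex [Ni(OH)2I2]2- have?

A square has two trans pairs of vertices; adjacent vertices are cis.
Working through the distinct placements yields 2 geometric isomers: OH cis; OH trans.
Each arrangement has an internal mirror plane or centre of symmetry, so none is chiral.

2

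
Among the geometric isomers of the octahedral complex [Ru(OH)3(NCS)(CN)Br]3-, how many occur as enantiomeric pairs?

1

The distinct arrangements are (4 in all): OH mer (3 arrangements); OH fac (chiral).
One of these lacks any improper symmetry element and so occurs as an enantiomeric pair, giving 4 + 1 = 5 stereoisomers in total.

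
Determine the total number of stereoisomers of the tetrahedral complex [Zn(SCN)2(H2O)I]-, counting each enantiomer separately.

All four vertices of a tetrahedron are equivalent and mutually adjacent, so cis/trans isomerism cannot arise.
Only one geometric arrangement is possible.

1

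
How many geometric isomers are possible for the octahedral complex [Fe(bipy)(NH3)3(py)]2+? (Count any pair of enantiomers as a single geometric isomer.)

An octahedron has six vertices in three trans pairs; every non-trans pair is cis.
Each bipy is bidentate and must span two cis positions.
The distinct arrangements are (2 in all): NH3 mer; NH3 fac.

2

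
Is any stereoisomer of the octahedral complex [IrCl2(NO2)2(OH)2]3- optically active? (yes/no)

yes

Systematic placement gives 5 geometric isomers: Cl trans, NO2 trans, OH trans; Cl trans, NO2 cis, OH cis; Cl cis, NO2 cis, OH trans; Cl cis, NO2 cis, OH cis (chiral); Cl cis, NO2 trans, OH cis.
One of these lacks any improper symmetry element and so occurs as an enantiomeric pair, giving 5 + 1 = 6 stereoisomers in total.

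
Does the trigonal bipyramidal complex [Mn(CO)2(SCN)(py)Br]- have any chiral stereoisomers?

yes

A trigonal bipyramid has two axial and three equatorial sites, which are chemically inequivalent.
Exhaustive case analysis gives 7 geometric isomers.
Of these, 3 lack any improper symmetry element and so occur as enantiomeric pairs, giving 7 + 3 = 10 stereoisomers in total.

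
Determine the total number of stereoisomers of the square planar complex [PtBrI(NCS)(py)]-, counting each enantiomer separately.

3

In a square planar complex each vertex has one trans partner and two cis neighbours.
Systematic placement gives 3 geometric isomers: (Br/NCS trans, I/py trans); (Br/py trans, I/NCS trans); (Br/I trans, NCS/py trans).
Each arrangement has an internal mirror plane or centre of symmetry, so none is chiral.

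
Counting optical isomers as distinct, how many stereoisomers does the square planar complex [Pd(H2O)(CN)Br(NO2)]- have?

There are 3 geometric isomers: (Br/H2O trans, CN/NO2 trans); (Br/NO2 trans, CN/H2O trans); (Br/CN trans, H2O/NO2 trans).
Each arrangement has an internal mirror plane or centre of symmetry, so none is chiral.

3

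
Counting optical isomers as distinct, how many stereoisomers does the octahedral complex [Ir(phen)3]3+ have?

2

In an octahedral complex each vertex has one trans partner and four cis neighbours.
Each phen is bidentate and must span two cis positions.
Only one geometric arrangement is possible; it has no improper symmetry element, so it exists as a pair of enantiomers (2 stereoisomers).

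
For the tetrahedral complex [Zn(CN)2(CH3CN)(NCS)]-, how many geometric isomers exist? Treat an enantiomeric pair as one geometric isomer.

In a tetrahedral complex all four positions are equivalent and every pair of ligands is adjacent — there is no cis/trans distinction.
Only one geometric arrangement is possible.

1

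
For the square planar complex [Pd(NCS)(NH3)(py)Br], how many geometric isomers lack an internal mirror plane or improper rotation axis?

In a square planar complex each vertex has one trans partner and two cis neighbours.
Systematic placement gives 3 geometric isomers: (Br/NH3 trans, NCS/py trans); (Br/py trans, NCS/NH3 trans); (Br/NCS trans, NH3/py trans).
Each arrangement has an internal mirror plane or centre of symmetry, so none is chiral.

0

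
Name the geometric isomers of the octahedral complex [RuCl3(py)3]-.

Working through the distinct placements yields 2 geometric isomers: Cl mer; Cl fac.

fac and mer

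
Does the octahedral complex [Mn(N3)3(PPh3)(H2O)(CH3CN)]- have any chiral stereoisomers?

The distinct arrangements are (4 in all): N3 mer (3 arrangements); N3 fac (chiral).
One of these lacks any improper symmetry element and so occurs as an enantiomeric pair, giving 4 + 1 = 5 stereoisomers in total.

yes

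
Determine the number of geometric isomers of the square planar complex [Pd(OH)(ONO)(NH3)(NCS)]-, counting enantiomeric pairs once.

3

In a square planar complex each vertex has one trans partner and two cis neighbours.
Systematic placement gives 3 geometric isomers: (NCS/OH trans, NH3/ONO trans); (NCS/ONO trans, NH3/OH trans); (NCS/NH3 trans, OH/ONO trans).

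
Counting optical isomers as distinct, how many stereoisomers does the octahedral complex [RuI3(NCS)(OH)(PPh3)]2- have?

Systematic placement gives 4 geometric isomers: I mer (3 arrangements); I fac (chiral).
One of these lacks any improper symmetry element and so occurs as an enantiomeric pair, giving 4 + 1 = 5 stereoisomers in total.

5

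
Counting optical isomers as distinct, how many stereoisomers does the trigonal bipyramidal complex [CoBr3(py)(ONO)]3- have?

4

A trigonal bipyramid has two axial and three equatorial sites, which are chemically inequivalent.
There are 4 geometric isomers: py equatorial, ONO equatorial; py equatorial, ONO axial; py axial, ONO equatorial; py axial, ONO axial.
Each arrangement has an internal mirror plane or centre of symmetry, so none is chiral.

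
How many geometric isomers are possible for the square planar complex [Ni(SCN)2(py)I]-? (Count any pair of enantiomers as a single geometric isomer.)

In a square planar complex each vertex has one trans partner and two cis neighbours.
There are 2 geometric isomers: SCN cis; SCN trans.

2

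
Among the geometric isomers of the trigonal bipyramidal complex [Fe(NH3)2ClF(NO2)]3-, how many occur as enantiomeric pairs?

In a trigonal bipyramid the two axial positions differ from the three equatorial ones.
Placing the ligands in turn and identifying arrangements related by rotation or reflection leaves 7 distinct geometric isomers.
Of these, 3 lack any improper symmetry element and so occur as enantiomeric pairs, giving 7 + 3 = 10 stereoisomers in total.

3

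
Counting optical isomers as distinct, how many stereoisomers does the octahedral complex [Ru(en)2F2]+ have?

Each en is bidentate and must span two cis positions.
Systematic placement gives 2 geometric isomers: F trans; F cis (chiral).
One of these lacks any improper symmetry element and so occurs as an enantiomeric pair, giving 2 + 1 = 3 stereoisomers in total.

3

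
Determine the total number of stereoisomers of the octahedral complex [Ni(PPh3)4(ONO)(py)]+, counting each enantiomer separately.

In an octahedral complex each vertex has one trans partner and four cis neighbours.
There are 2 geometric isomers: ONO and py mutually cis; ONO and py mutually trans.
Each arrangement has an internal mirror plane or centre of symmetry, so none is chiral.

2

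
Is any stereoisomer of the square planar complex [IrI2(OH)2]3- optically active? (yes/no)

A square has two trans pairs of vertices; adjacent vertices are cis.
Working through the distinct placements yields 2 geometric isomers: I cis; I trans.
Each arrangement has an internal mirror plane or centre of symmetry, so none is chiral.

no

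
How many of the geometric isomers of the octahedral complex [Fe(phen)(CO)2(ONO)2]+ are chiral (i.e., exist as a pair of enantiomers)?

The six octahedral sites form three mutually perpendicular trans pairs.
Each phen is bidentate and must span two cis positions.
The distinct arrangements are (3 in all): CO trans, ONO cis; CO cis, ONO cis (chiral); CO cis, ONO trans.
One of these lacks any improper symmetry element and so occurs as an enantiomeric pair, giving 3 + 1 = 4 stereoisomers in total.

1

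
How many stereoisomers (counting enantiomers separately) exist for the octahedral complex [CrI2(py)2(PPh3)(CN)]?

Working through the distinct placements yields 6 geometric isomers: I cis, py trans; I cis, py cis (3 arrangements, 2 chiral); I trans, py trans; I trans, py cis.
Of these, 2 lack any improper symmetry element and so occur as enantiomeric pairs, giving 6 + 2 = 8 stereoisomers in total.

8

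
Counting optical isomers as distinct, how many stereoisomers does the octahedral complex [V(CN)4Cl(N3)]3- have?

2

An octahedron has six vertices in three trans pairs; every non-trans pair is cis.
The distinct arrangements are (2 in all): Cl and N3 mutually trans; Cl and N3 mutually cis.
Each arrangement has an internal mirror plane or centre of symmetry, so none is chiral.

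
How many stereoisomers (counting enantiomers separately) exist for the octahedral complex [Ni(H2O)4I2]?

2

In an octahedral complex each vertex has one trans partner and four cis neighbours.
Working through the distinct placements yields 2 geometric isomers: I trans; I cis.
Each arrangement has an internal mirror plane or centre of symmetry, so none is chiral.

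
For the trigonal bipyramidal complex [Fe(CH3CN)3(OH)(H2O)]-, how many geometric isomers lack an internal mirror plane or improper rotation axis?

Working through the distinct placements yields 4 geometric isomers: OH equatorial, H2O equatorial; OH equatorial, H2O axial; OH axial, H2O equatorial; OH axial, H2O axial.
Each arrangement has an internal mirror plane or centre of symmetry, so none is chiral.

0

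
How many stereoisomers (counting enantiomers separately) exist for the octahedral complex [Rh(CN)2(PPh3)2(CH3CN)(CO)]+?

An octahedron has six vertices in three trans pairs; every non-trans pair is cis.
The distinct arrangements are (6 in all): CN cis, PPh3 trans; CN cis, PPh3 cis (3 arrangements, 2 chiral); CN trans, PPh3 trans; CN trans, PPh3 cis.
Of these, 2 lack any improper symmetry element and so occur as enantiomeric pairs, giving 6 + 2 = 8 stereoisomers in total.

8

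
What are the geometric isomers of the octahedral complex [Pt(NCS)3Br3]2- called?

fac and mer

In an octahedral complex each vertex has one trans partner and four cis neighbours.
Systematic placement gives 2 geometric isomers: NCS mer; NCS fac.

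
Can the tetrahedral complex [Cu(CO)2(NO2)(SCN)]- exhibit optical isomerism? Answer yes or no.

In a tetrahedral complex all four positions are equivalent and every pair of ligands is adjacent — there is no cis/trans distinction.
Only one geometric arrangement is possible.

no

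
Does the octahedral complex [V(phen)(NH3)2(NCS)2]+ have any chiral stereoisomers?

yes

The six octahedral sites form three mutually perpendicular trans pairs.
Each phen is bidentate and must span two cis positions.
There are 3 geometric isomers: NH3 cis, NCS trans; NH3 cis, NCS cis (chiral); NH3 trans, NCS cis.
One of these lacks any improper symmetry element and so occurs as an enantiomeric pair, giving 3 + 1 = 4 stereoisomers in total.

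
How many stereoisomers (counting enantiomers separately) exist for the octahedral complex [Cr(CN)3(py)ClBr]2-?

An octahedron has six vertices in three trans pairs; every non-trans pair is cis.
The distinct arrangements are (4 in all): CN mer (3 arrangements); CN fac (chiral).
One of these lacks any improper symmetry element and so occurs as an enantiomeric pair, giving 4 + 1 = 5 stereoisomers in total.

5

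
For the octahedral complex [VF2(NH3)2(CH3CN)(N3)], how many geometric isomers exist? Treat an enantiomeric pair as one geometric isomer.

6

An octahedron has six vertices in three trans pairs; every non-trans pair is cis.
There are 6 geometric isomers: F cis, NH3 trans; F cis, NH3 cis (3 arrangements, 2 chiral); F trans, NH3 trans; F trans, NH3 cis.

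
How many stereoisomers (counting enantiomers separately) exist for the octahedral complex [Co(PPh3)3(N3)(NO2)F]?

5

An octahedron has six vertices in three trans pairs; every non-trans pair is cis.
There are 4 geometric isomers: PPh3 mer (3 arrangements); PPh3 fac (chiral).
One of these lacks any improper symmetry element and so occurs as an enantiomeric pair, giving 4 + 1 = 5 stereoisomers in total.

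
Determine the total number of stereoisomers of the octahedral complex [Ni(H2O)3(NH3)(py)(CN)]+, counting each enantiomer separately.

In an octahedral complex each vertex has one trans partner and four cis neighbours.
Systematic placement gives 4 geometric isomers: H2O mer (3 arrangements); H2O fac (chiral).
One of these lacks any improper symmetry element and so occurs as an enantiomeric pair, giving 4 + 1 = 5 stereoisomers in total.

5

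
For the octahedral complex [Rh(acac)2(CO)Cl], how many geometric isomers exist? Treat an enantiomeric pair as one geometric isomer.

2

An octahedron has six vertices in three trans pairs; every non-trans pair is cis.
Each acac is bidentate and must span two cis positions.
Working through the distinct placements yields 2 geometric isomers: CO and Cl mutually trans; CO and Cl mutually cis (chiral).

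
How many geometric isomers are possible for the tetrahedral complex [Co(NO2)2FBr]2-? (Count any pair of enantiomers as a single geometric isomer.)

All four vertices of a tetrahedron are equivalent and mutually adjacent, so cis/trans isomerism cannot arise.
Only one geometric arrangement is possible.

1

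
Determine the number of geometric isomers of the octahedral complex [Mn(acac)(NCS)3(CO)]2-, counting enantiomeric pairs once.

2

The six octahedral sites form three mutually perpendicular trans pairs.
Each acac is bidentate and must span two cis positions.
There are 2 geometric isomers: NCS fac; NCS mer.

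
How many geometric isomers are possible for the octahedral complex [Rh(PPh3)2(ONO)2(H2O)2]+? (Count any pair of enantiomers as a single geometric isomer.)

5

In an octahedral complex each vertex has one trans partner and four cis neighbours.
There are 5 geometric isomers: PPh3 trans, ONO trans, H2O trans; PPh3 cis, ONO cis, H2O trans; PPh3 trans, ONO cis, H2O cis; PPh3 cis, ONO cis, H2O cis (chiral); PPh3 cis, ONO trans, H2O cis.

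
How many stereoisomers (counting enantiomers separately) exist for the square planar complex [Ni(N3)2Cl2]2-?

2

A square has two trans pairs of vertices; adjacent vertices are cis.
Working through the distinct placements yields 2 geometric isomers: N3 cis; N3 trans.
Each arrangement has an internal mirror plane or centre of symmetry, so none is chiral.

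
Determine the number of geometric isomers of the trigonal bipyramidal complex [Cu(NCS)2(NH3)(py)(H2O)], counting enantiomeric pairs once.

A trigonal bipyramid has two axial and three equatorial sites, which are chemically inequivalent.
Exhaustive case analysis gives 7 geometric isomers.

7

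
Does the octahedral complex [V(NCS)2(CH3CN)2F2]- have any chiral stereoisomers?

yes

There are 5 geometric isomers: NCS trans, CH3CN trans, F trans; NCS cis, CH3CN trans, F cis; NCS trans, CH3CN cis, F cis; NCS cis, CH3CN cis, F cis (chiral); NCS cis, CH3CN cis, F trans.
One of these lacks any improper symmetry element and so occurs as an enantiomeric pair, giving 5 + 1 = 6 stereoisomers in total.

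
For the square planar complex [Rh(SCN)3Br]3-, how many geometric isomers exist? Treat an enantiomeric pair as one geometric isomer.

In a square planar complex each vertex has one trans partner and two cis neighbours.
Only one geometric arrangement is possible.

1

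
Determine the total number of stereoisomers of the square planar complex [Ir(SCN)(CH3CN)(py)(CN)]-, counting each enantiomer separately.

There are 3 geometric isomers: (CH3CN/SCN trans, CN/py trans); (CH3CN/py trans, CN/SCN trans); (CH3CN/CN trans, SCN/py trans).
Each arrangement has an internal mirror plane or centre of symmetry, so none is chiral.

3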